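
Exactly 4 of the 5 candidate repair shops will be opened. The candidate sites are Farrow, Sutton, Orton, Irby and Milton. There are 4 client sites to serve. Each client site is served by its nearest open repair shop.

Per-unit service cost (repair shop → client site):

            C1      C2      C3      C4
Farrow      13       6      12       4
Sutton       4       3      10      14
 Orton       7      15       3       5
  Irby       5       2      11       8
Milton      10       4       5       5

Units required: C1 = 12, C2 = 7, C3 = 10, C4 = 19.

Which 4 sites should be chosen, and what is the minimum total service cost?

With exactly 4 open, each client site uses its cheapest among the chosen.
{Farrow, Sutton, Orton, Irby}: C1→Sutton 4·12=48, C2→Irby 2·7=14, C3→Orton 3·10=30, C4→Farrow 4·19=76. Service cost 168.
{Farrow, Sutton, Orton, Milton}: service cost 175
{Farrow, Orton, Irby, Milton}: service cost 180
Among all 5 size-4 choices, {Farrow, Sutton, Orton, Irby} is lowest.

Choose Farrow, Sutton, Orton and Irby; total service cost 168.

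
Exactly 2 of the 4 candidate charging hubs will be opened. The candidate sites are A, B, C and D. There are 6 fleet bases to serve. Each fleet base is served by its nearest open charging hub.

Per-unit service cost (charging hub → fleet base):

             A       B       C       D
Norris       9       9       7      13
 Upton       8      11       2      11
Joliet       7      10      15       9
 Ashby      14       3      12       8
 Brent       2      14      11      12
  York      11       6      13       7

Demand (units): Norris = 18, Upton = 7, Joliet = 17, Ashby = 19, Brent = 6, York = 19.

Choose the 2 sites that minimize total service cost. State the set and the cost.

Choose A and B; total service cost 520.

With exactly 2 open, each fleet base uses its cheapest among the chosen.
{A, B}: Norris→A 9·18=162, Upton→A 8·7=56, Joliet→A 7·17=119, Ashby→B 3·19=57, Brent→A 2·6=12, York→B 6·19=114. Service cost 520.
{B, C}: service cost 547
{A, D}: service cost 634
Among all 6 size-2 choices, {A, B} is lowest.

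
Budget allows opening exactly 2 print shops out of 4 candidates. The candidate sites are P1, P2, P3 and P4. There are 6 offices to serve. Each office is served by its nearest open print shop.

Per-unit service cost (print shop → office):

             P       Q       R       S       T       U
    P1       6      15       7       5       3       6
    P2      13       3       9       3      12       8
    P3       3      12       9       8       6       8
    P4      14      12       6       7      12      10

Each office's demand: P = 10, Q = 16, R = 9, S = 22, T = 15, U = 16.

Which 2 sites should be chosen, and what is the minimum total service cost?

With exactly 2 open, each office uses its cheapest among the chosen.
{P1, P2}: P→P1 6·10=60, Q→P2 3·16=48, R→P1 7·9=63, S→P2 3·22=66, T→P1 3·15=45, U→P1 6·16=96. Service cost 378.
{P2, P3}: service cost 443
{P1, P3}: service cost 536
Among all 6 size-2 choices, {P1, P2} is lowest.

Choose P1 and P2; total service cost 378.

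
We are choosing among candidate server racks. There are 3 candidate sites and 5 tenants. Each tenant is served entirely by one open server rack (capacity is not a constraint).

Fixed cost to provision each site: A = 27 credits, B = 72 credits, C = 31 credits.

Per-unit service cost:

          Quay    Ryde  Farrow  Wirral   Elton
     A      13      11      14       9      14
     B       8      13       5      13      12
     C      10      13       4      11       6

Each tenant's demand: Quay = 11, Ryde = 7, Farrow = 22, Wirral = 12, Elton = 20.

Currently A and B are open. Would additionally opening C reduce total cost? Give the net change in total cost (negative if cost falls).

Yes — net change −111 (cost falls by 111).

Current service cost with {A, B}: 623.
Adding C: each tenant re-picks its cheapest; new service cost 481, saving 142.
Extra fixed cost: 31. Net change = 31 − 142 = -111.
(Totals: 722 → 611.)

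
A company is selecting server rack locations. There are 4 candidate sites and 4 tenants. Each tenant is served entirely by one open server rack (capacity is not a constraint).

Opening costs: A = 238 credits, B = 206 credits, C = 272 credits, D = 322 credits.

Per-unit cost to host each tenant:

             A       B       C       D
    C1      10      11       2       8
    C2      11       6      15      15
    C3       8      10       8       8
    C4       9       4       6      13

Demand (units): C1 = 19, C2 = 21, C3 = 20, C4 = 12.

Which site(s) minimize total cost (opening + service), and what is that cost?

For any fixed open set, each tenant goes to its cheapest open site; total = fixed + service.
{B}: C1→B 11·19=209, C2→B 6·21=126, C3→B 10·20=200, C4→B 4·12=48. Service 583; fixed 206; total 789.
{B, C}: service 372 + fixed 478 = 850
{C}: C1→C 2·19=38, C2→C 15·21=315, C3→C 8·20=160, C4→C 6·12=72. Service 585; fixed 272; total 857.
{A, B, C, D}: service 372 + fixed 1038 = 1410
No other subset beats 789.

Open B only; minimum total cost 789.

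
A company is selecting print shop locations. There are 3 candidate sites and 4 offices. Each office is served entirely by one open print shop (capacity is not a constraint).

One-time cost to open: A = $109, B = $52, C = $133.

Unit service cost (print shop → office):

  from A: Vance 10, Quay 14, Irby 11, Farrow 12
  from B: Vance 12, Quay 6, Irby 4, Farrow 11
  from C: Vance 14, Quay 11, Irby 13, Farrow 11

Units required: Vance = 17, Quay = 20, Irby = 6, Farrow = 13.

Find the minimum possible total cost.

Minimum total cost: 543

For any fixed open set, each office goes to its cheapest open site; total = fixed + service.
{B}: Vance→B 12·17=204, Quay→B 6·20=120, Irby→B 4·6=24, Farrow→B 11·13=143. Service 491; fixed 52; total 543.
{A, B}: service 457 + fixed 161 = 618
{B, C}: service 491 + fixed 185 = 676
{A, B, C}: service 457 + fixed 294 = 751
No other subset beats 543.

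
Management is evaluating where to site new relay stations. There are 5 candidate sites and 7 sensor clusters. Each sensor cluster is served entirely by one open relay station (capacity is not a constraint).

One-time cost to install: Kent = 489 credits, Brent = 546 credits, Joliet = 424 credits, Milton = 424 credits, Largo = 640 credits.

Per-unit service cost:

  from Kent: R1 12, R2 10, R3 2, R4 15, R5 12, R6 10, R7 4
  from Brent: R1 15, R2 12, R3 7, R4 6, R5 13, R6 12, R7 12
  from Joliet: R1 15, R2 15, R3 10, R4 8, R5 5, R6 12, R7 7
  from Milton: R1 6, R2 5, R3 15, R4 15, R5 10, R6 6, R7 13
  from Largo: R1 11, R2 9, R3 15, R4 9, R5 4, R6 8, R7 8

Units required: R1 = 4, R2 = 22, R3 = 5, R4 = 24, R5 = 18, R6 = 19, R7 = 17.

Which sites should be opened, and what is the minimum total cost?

Open Joliet only; minimum total cost 1493.

For any fixed open set, each sensor cluster goes to its cheapest open site; total = fixed + service.
{Joliet}: R1→Joliet 15·4=60, R2→Joliet 15·22=330, R3→Joliet 10·5=50, R4→Joliet 8·24=192, R5→Joliet 5·18=90, R6→Joliet 12·19=228, R7→Joliet 7·17=119. Service 1069; fixed 424; total 1493.
{Milton}: R1→Milton 6·4=24, R2→Milton 5·22=110, R3→Milton 15·5=75, R4→Milton 15·24=360, R5→Milton 10·18=180, R6→Milton 6·19=114, R7→Milton 13·17=221. Service 1084; fixed 424; total 1508.
{Largo}: service 893 + fixed 640 = 1533
{Kent, Brent, Joliet, Milton, Largo}: service 542 + fixed 2523 = 3065
No other subset beats 1493.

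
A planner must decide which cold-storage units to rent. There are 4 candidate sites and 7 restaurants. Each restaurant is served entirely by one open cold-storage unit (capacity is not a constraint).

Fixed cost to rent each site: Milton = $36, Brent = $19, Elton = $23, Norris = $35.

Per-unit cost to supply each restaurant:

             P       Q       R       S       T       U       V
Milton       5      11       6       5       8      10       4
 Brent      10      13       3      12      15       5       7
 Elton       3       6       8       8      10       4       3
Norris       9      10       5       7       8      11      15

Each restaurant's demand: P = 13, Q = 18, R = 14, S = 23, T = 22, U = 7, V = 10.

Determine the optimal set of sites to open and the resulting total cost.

For any fixed open set, each restaurant goes to its cheapest open site; total = fixed + service.
{Milton, Brent, Elton}: P→Elton 3·13=39, Q→Elton 6·18=108, R→Brent 3·14=42, S→Milton 5·23=115, T→Milton 8·22=176, U→Elton 4·7=28, V→Elton 3·10=30. Service 538; fixed 78; total 616.
{Milton, Elton}: service 580 + fixed 59 = 639
{Milton, Brent, Elton, Norris}: P→Elton 3·13=39, Q→Elton 6·18=108, R→Brent 3·14=42, S→Milton 5·23=115, T→Milton 8·22=176, U→Elton 4·7=28, V→Elton 3·10=30. Service 538; fixed 113; total 651.
{Brent}: service 1117 + fixed 19 = 1136
No other subset beats 616.

Open Milton, Brent and Elton; minimum total cost 616.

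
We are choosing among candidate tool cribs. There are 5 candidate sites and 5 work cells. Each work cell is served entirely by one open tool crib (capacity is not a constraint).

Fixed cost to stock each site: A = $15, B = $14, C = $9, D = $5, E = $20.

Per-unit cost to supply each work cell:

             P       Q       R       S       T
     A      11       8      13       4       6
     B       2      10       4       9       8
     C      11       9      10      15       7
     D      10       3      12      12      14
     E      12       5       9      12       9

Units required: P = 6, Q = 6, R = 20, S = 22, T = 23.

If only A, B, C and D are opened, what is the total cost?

Each work cell is assigned to its cheapest site among the open ones.
{A, B, C, D}: P→B 2·6=12, Q→D 3·6=18, R→B 4·20=80, S→A 4·22=88, T→A 6·23=138. Service 336; fixed 43; total 379.

Total cost: 379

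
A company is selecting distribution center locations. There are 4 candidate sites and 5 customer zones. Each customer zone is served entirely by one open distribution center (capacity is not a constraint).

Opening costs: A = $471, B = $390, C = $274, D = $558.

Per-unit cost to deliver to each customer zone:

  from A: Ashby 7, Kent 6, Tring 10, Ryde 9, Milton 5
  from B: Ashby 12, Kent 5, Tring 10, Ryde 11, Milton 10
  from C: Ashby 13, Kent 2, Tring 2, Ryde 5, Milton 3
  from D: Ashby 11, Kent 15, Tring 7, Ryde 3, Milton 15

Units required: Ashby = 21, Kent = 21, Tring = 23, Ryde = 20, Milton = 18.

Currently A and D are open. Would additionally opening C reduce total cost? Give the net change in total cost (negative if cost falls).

Current service cost with {A, D}: 584.
Adding C: each customer zone re-picks its cheapest; new service cost 349, saving 235.
Extra fixed cost: 274. Net change = 274 − 235 = 39.
(Totals: 1613 → 1652.)

No — net change +39 (cost rises by 39).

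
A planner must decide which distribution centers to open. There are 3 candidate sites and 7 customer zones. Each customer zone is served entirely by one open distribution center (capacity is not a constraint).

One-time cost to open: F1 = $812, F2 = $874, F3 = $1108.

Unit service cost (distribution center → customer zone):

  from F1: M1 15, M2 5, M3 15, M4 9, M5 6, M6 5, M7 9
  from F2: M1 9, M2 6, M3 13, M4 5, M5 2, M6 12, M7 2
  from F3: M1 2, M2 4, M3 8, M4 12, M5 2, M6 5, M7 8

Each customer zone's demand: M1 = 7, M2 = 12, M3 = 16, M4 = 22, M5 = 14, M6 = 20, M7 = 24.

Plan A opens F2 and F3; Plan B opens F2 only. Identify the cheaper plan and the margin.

Plan A: {F2, F3}: M1→F3 2·7=14, M2→F3 4·12=48, M3→F3 8·16=128, M4→F2 5·22=110, M5→F2 2·14=28, M6→F3 5·20=100, M7→F2 2·24=48. Service 476; fixed 1982; total 2458.
Plan B: {F2}: M1→F2 9·7=63, M2→F2 6·12=72, M3→F2 13·16=208, M4→F2 5·22=110, M5→F2 2·14=28, M6→F2 12·20=240, M7→F2 2·24=48. Service 769; fixed 874; total 1643.
Difference: |2458 − 1643| = 815.

Plan B is cheaper by 815.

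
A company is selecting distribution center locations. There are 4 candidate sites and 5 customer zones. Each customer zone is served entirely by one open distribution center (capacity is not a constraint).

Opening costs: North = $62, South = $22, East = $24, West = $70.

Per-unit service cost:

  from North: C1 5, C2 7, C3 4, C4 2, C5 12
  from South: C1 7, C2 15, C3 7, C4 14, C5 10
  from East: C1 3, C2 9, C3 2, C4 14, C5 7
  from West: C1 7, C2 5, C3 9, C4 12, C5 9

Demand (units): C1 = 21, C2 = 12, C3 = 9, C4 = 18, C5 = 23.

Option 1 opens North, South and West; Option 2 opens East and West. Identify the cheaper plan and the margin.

Option 1 is cheaper by 14.

Option 1: {North, South, West}: C1→North 5·21=105, C2→West 5·12=60, C3→North 4·9=36, C4→North 2·18=36, C5→West 9·23=207. Service 444; fixed 154; total 598.
Option 2: {East, West}: C1→East 3·21=63, C2→West 5·12=60, C3→East 2·9=18, C4→West 12·18=216, C5→East 7·23=161. Service 518; fixed 94; total 612.
Difference: |598 − 612| = 14.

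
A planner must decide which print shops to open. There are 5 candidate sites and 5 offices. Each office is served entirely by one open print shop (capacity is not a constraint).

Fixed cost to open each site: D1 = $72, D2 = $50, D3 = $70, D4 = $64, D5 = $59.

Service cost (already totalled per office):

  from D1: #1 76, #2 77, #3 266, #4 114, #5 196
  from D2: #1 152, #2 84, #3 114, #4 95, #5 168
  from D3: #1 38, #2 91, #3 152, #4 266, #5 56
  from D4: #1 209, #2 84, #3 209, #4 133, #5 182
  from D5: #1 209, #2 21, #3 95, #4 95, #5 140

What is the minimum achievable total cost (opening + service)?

For any fixed open set, each office goes to its cheapest open site; total = fixed + service.
{D3, D5}: #1→D3 38, #2→D5 21, #3→D5 95, #4→D5 95, #5→D3 56. Service 305; fixed 129; total 434.
{D2, D3, D5}: service 305 + fixed 179 = 484
{D3, D4, D5}: #1→D3 38, #2→D5 21, #3→D5 95, #4→D5 95, #5→D3 56. Service 305; fixed 193; total 498.
{D1, D2, D3, D4, D5}: service 305 + fixed 315 = 620
No other subset beats 434.

Minimum total cost: 434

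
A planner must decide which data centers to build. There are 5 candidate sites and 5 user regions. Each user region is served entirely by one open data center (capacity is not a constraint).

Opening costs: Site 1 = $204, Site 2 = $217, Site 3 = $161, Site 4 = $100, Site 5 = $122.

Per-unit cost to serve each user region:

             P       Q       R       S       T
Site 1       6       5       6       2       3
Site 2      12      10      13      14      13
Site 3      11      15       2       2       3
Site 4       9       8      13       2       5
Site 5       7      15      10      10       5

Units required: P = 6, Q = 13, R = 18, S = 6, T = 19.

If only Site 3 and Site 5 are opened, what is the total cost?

Each user region is assigned to its cheapest site among the open ones.
{Site 3, Site 5}: P→Site 5 7·6=42, Q→Site 3 15·13=195, R→Site 3 2·18=36, S→Site 3 2·6=12, T→Site 3 3·19=57. Service 342; fixed 283; total 625.

Total cost: 625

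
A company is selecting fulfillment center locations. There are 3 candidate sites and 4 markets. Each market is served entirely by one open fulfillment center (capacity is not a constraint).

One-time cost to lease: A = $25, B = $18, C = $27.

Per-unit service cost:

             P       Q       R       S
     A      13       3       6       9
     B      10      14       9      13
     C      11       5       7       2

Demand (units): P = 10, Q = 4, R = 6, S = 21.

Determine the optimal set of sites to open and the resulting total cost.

For any fixed open set, each market goes to its cheapest open site; total = fixed + service.
{C}: P→C 11·10=110, Q→C 5·4=20, R→C 7·6=42, S→C 2·21=42. Service 214; fixed 27; total 241.
{B, C}: P→B 10·10=100, Q→C 5·4=20, R→C 7·6=42, S→C 2·21=42. Service 204; fixed 45; total 249.
{A, C}: service 200 + fixed 52 = 252
{A, B, C}: P→B 10·10=100, Q→A 3·4=12, R→A 6·6=36, S→C 2·21=42. Service 190; fixed 70; total 260.
No other subset beats 241.

Open C only; minimum total cost 241.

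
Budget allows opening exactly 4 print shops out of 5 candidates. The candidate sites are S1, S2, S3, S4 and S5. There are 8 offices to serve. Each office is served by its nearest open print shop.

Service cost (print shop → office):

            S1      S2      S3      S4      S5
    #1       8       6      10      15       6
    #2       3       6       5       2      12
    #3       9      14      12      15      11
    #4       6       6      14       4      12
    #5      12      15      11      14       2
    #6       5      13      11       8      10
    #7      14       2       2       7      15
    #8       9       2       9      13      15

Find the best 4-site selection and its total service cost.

Choose S1, S2, S4 and S5; total service cost 32.

With exactly 4 open, each office uses its cheapest among the chosen.
{S1, S2, S4, S5}: #1→S2 6, #2→S4 2, #3→S1 9, #4→S4 4, #5→S5 2, #6→S1 5, #7→S2 2, #8→S2 2. Service cost 32.
{S1, S2, S3, S5}: service cost 35
{S2, S3, S4, S5}: service cost 37
Among all 5 size-4 choices, {S1, S2, S4, S5} is lowest.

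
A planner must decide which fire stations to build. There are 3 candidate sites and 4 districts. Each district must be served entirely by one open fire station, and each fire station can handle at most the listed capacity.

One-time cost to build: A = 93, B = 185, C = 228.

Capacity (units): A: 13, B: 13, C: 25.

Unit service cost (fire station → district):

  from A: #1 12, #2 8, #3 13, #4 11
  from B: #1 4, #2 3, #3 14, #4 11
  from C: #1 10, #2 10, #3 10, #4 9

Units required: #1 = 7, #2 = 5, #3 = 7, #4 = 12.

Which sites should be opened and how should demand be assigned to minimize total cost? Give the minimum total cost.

Open {A, C}: #1→A 12·7=84, #2→A 8·5=40, #3→C 10·7=70, #4→C 9·12=108.
Loads: A carries 12/13, C carries 19/25. Service 302; fixed 321; total 623.
Next best feasible plan costs 630.

Minimum total cost: 623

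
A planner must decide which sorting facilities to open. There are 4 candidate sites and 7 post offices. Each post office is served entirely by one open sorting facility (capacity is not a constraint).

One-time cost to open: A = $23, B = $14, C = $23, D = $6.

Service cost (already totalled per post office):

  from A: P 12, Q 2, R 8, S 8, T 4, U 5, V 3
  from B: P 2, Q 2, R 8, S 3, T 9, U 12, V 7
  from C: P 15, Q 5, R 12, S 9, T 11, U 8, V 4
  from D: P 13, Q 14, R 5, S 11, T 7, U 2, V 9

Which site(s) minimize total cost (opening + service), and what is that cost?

Open B and D; minimum total cost 48.

For any fixed open set, each post office goes to its cheapest open site; total = fixed + service.
{B, D}: P→B 2, Q→B 2, R→D 5, S→B 3, T→D 7, U→D 2, V→B 7. Service 28; fixed 20; total 48.
{B}: service 43 + fixed 14 = 57
{A, B}: service 27 + fixed 37 = 64
{A, B, C, D}: service 21 + fixed 66 = 87
No other subset beats 48.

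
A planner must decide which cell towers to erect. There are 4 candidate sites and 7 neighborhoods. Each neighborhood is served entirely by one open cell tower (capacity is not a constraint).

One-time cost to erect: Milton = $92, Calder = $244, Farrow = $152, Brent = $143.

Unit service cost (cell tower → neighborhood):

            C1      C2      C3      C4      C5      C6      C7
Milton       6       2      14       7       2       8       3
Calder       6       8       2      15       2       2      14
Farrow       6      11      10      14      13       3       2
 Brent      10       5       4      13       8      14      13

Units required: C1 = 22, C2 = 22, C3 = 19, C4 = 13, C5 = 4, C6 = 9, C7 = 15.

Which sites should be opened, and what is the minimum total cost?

For any fixed open set, each neighborhood goes to its cheapest open site; total = fixed + service.
{Milton, Brent}: C1→Milton 6·22=132, C2→Milton 2·22=44, C3→Brent 4·19=76, C4→Milton 7·13=91, C5→Milton 2·4=8, C6→Milton 8·9=72, C7→Milton 3·15=45. Service 468; fixed 235; total 703.
{Milton, Calder}: service 376 + fixed 336 = 712
{Milton}: service 658 + fixed 92 = 750
{Milton, Calder, Farrow, Brent}: service 361 + fixed 631 = 992
(All 15 nonempty subsets were checked; Milton and Brent is lowest.)

Open Milton and Brent; minimum total cost 703.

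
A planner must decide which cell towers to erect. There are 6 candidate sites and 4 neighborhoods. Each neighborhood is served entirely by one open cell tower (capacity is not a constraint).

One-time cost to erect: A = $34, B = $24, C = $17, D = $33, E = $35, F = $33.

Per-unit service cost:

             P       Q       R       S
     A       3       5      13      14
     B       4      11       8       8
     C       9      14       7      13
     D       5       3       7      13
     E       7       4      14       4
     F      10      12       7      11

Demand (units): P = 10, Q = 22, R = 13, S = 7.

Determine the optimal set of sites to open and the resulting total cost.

Open D and E; minimum total cost 303.

For any fixed open set, each neighborhood goes to its cheapest open site; total = fixed + service.
{D, E}: P→D 5·10=50, Q→D 3·22=66, R→D 7·13=91, S→E 4·7=28. Service 235; fixed 68; total 303.
{B, D}: service 253 + fixed 57 = 310
{A, D, E}: service 215 + fixed 102 = 317
{A, B, C, D, E, F}: P→A 3·10=30, Q→D 3·22=66, R→C 7·13=91, S→E 4·7=28. Service 215; fixed 176; total 391.
No other subset beats 303.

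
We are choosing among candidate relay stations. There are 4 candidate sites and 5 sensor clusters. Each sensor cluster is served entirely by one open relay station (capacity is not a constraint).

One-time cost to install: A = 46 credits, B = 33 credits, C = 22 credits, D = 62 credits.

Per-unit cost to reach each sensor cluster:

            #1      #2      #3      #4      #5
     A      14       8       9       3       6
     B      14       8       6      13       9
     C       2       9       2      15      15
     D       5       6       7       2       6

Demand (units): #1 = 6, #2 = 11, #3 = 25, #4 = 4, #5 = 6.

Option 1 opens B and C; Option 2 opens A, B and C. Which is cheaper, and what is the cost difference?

Option 1: {B, C}: #1→C 2·6=12, #2→B 8·11=88, #3→C 2·25=50, #4→B 13·4=52, #5→B 9·6=54. Service 256; fixed 55; total 311.
Option 2: {A, B, C}: #1→C 2·6=12, #2→A 8·11=88, #3→C 2·25=50, #4→A 3·4=12, #5→A 6·6=36. Service 198; fixed 101; total 299.
Difference: |311 − 299| = 12.

Option 2 is cheaper by 12.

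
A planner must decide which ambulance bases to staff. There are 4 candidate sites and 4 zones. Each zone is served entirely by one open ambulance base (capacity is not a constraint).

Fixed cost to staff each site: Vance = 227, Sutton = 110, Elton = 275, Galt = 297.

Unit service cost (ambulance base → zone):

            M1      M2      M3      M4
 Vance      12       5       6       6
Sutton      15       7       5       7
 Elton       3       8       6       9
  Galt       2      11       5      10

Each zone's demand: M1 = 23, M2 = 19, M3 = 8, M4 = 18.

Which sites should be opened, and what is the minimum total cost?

For any fixed open set, each zone goes to its cheapest open site; total = fixed + service.
{Elton}: M1→Elton 3·23=69, M2→Elton 8·19=152, M3→Elton 6·8=48, M4→Elton 9·18=162. Service 431; fixed 275; total 706.
{Sutton, Galt}: M1→Galt 2·23=46, M2→Sutton 7·19=133, M3→Sutton 5·8=40, M4→Sutton 7·18=126. Service 345; fixed 407; total 752.
{Sutton, Elton}: M1→Elton 3·23=69, M2→Sutton 7·19=133, M3→Sutton 5·8=40, M4→Sutton 7·18=126. Service 368; fixed 385; total 753.
{Vance, Sutton, Elton, Galt}: service 289 + fixed 909 = 1198
No other subset beats 706.

Open Elton only; minimum total cost 706.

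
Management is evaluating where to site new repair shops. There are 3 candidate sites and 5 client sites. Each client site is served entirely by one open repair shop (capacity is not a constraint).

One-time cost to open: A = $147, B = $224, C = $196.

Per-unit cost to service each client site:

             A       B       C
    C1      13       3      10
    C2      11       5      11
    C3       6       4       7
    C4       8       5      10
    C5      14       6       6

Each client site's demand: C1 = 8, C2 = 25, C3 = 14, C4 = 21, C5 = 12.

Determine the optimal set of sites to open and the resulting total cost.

Open B only; minimum total cost 606.

For any fixed open set, each client site goes to its cheapest open site; total = fixed + service.
{B}: C1→B 3·8=24, C2→B 5·25=125, C3→B 4·14=56, C4→B 5·21=105, C5→B 6·12=72. Service 382; fixed 224; total 606.
{A, B}: C1→B 3·8=24, C2→B 5·25=125, C3→B 4·14=56, C4→B 5·21=105, C5→B 6·12=72. Service 382; fixed 371; total 753.
{B, C}: service 382 + fixed 420 = 802
{A, B, C}: C1→B 3·8=24, C2→B 5·25=125, C3→B 4·14=56, C4→B 5·21=105, C5→B 6·12=72. Service 382; fixed 567; total 949.
No other subset beats 606.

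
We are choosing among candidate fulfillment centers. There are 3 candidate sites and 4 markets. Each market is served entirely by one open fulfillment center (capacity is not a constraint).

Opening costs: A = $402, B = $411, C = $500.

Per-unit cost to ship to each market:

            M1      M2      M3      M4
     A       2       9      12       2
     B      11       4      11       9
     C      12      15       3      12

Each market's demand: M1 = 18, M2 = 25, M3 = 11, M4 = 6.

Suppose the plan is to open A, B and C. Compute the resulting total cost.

Total cost: 1494

Each market is assigned to its cheapest site among the open ones.
{A, B, C}: M1→A 2·18=36, M2→B 4·25=100, M3→C 3·11=33, M4→A 2·6=12. Service 181; fixed 1313; total 1494.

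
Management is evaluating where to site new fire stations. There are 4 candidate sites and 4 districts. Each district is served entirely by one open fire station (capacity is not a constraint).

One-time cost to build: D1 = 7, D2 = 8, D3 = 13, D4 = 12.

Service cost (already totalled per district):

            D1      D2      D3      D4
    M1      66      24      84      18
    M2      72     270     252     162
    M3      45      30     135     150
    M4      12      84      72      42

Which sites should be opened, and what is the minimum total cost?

For any fixed open set, each district goes to its cheapest open site; total = fixed + service.
{D1, D2}: M1→D2 24, M2→D1 72, M3→D2 30, M4→D1 12. Service 138; fixed 15; total 153.
{D1, D2, D4}: service 132 + fixed 27 = 159
{D1, D2, D3}: service 138 + fixed 28 = 166
{D1, D2, D3, D4}: service 132 + fixed 40 = 172
No other subset beats 153.

Open D1 and D2; minimum total cost 153.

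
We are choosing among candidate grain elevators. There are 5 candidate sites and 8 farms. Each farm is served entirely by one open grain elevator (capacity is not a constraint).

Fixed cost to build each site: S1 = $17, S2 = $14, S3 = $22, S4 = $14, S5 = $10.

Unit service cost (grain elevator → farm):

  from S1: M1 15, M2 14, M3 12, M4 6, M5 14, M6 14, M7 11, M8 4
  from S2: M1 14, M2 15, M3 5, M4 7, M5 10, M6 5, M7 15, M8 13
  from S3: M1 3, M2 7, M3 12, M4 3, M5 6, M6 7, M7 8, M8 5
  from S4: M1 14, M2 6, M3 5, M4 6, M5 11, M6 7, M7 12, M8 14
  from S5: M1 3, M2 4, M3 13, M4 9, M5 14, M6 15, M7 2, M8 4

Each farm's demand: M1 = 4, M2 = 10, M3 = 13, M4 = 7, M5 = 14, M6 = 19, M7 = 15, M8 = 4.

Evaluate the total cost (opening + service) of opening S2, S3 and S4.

Each farm is assigned to its cheapest site among the open ones.
{S2, S3, S4}: M1→S3 3·4=12, M2→S4 6·10=60, M3→S2 5·13=65, M4→S3 3·7=21, M5→S3 6·14=84, M6→S2 5·19=95, M7→S3 8·15=120, M8→S3 5·4=20. Service 477; fixed 50; total 527.

Total cost: 527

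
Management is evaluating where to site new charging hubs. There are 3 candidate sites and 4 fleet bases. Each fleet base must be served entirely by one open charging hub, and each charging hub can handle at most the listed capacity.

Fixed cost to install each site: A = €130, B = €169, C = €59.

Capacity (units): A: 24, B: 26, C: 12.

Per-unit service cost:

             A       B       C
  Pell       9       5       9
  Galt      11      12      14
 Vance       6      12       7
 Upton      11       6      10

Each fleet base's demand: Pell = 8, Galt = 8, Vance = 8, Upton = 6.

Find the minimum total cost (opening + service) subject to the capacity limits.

Minimum total cost: 456

Open {B, C}: Pell→B 5·8=40, Galt→B 12·8=96, Vance→C 7·8=56, Upton→B 6·6=36.
Loads: B carries 22/26, C carries 8/12. Service 228; fixed 228; total 456.
Next best feasible plan costs 457.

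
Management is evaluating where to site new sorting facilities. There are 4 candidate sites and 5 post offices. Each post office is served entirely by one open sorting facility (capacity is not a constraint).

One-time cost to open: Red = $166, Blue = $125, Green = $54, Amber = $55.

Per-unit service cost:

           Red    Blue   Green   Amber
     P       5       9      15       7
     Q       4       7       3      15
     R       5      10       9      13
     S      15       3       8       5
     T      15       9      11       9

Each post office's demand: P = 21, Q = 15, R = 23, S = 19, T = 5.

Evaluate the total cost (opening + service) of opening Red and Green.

Each post office is assigned to its cheapest site among the open ones.
{Red, Green}: P→Red 5·21=105, Q→Green 3·15=45, R→Red 5·23=115, S→Green 8·19=152, T→Green 11·5=55. Service 472; fixed 220; total 692.

Total cost: 692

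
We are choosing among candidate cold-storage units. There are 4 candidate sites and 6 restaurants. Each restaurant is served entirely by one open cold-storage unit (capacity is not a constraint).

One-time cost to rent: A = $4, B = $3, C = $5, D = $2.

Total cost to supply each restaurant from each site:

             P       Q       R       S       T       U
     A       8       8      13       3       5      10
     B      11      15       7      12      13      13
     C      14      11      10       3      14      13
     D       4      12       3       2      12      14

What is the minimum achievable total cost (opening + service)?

For any fixed open set, each restaurant goes to its cheapest open site; total = fixed + service.
{A, D}: P→D 4, Q→A 8, R→D 3, S→D 2, T→A 5, U→A 10. Service 32; fixed 6; total 38.
{A, B, D}: service 32 + fixed 9 = 41
{A, C, D}: P→D 4, Q→A 8, R→D 3, S→D 2, T→A 5, U→A 10. Service 32; fixed 11; total 43.
{A, B, C, D}: P→D 4, Q→A 8, R→D 3, S→D 2, T→A 5, U→A 10. Service 32; fixed 14; total 46.
No other subset beats 38.

Minimum total cost: 38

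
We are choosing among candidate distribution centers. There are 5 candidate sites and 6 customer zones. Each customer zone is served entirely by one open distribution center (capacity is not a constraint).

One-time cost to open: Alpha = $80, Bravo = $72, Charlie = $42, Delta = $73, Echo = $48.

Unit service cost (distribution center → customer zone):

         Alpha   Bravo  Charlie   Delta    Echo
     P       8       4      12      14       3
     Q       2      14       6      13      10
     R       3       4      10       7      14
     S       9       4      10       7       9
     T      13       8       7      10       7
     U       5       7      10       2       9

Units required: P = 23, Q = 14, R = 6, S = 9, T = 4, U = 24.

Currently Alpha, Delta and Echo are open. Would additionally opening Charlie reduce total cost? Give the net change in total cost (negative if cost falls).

No — net change +42 (cost rises by 42).

Current service cost with {Alpha, Delta, Echo}: 254.
Adding Charlie: each customer zone re-picks its cheapest; new service cost 254, saving 0.
Extra fixed cost: 42. Net change = 42 − 0 = 42.
(Totals: 455 → 497.)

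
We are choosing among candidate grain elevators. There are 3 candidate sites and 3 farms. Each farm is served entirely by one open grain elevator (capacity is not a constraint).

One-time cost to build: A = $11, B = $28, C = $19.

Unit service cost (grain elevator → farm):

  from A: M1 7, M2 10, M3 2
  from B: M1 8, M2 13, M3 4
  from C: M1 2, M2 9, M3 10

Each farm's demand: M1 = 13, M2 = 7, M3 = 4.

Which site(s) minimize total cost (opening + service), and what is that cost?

Open A and C; minimum total cost 127.

For any fixed open set, each farm goes to its cheapest open site; total = fixed + service.
{A, C}: M1→C 2·13=26, M2→C 9·7=63, M3→A 2·4=8. Service 97; fixed 30; total 127.
{C}: service 129 + fixed 19 = 148
{B, C}: M1→C 2·13=26, M2→C 9·7=63, M3→B 4·4=16. Service 105; fixed 47; total 152.
{A, B, C}: M1→C 2·13=26, M2→C 9·7=63, M3→A 2·4=8. Service 97; fixed 58; total 155.
No other subset beats 127.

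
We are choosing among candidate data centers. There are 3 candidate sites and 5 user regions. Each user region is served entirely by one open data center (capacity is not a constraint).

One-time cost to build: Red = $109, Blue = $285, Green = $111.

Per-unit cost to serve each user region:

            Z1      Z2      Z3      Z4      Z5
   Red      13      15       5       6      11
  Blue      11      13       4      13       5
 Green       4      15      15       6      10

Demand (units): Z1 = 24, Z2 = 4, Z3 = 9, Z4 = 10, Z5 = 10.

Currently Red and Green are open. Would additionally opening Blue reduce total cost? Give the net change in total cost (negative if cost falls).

No — net change +218 (cost rises by 218).

Current service cost with {Red, Green}: 361.
Adding Blue: each user region re-picks its cheapest; new service cost 294, saving 67.
Extra fixed cost: 285. Net change = 285 − 67 = 218.
(Totals: 581 → 799.)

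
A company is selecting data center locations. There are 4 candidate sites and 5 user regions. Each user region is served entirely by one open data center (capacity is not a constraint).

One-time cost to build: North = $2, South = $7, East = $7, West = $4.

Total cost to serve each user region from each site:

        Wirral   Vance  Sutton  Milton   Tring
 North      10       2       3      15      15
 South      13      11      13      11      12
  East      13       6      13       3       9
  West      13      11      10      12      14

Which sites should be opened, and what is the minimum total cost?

For any fixed open set, each user region goes to its cheapest open site; total = fixed + service.
{North, East}: Wirral→North 10, Vance→North 2, Sutton→North 3, Milton→East 3, Tring→East 9. Service 27; fixed 9; total 36.
{North, East, West}: service 27 + fixed 13 = 40
{North, South, East}: Wirral→North 10, Vance→North 2, Sutton→North 3, Milton→East 3, Tring→East 9. Service 27; fixed 16; total 43.
{North, South, East, West}: service 27 + fixed 20 = 47
No other subset beats 36.

Open North and East; minimum total cost 36.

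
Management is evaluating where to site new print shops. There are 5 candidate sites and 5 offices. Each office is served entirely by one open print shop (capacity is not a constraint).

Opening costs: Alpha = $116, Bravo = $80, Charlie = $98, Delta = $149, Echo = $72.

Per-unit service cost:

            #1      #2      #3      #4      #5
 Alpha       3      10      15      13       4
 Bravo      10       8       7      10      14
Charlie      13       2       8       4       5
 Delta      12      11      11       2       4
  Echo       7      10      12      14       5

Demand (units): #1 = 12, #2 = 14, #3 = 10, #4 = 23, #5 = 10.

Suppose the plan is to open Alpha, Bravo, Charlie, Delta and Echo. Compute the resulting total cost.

Each office is assigned to its cheapest site among the open ones.
{Alpha, Bravo, Charlie, Delta, Echo}: #1→Alpha 3·12=36, #2→Charlie 2·14=28, #3→Bravo 7·10=70, #4→Delta 2·23=46, #5→Alpha 4·10=40. Service 220; fixed 515; total 735.

Total cost: 735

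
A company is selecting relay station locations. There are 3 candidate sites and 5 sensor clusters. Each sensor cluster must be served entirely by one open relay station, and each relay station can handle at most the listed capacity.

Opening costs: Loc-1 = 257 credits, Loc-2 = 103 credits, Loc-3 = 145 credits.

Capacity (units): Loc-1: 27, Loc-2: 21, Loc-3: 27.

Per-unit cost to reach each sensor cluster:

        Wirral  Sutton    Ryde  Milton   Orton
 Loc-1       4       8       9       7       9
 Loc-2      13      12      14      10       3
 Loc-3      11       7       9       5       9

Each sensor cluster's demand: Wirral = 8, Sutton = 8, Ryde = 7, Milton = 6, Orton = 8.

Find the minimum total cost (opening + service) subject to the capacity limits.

Open {Loc-2, Loc-3}: Wirral→Loc-2 13·8=104, Sutton→Loc-3 7·8=56, Ryde→Loc-3 9·7=63, Milton→Loc-3 5·6=30, Orton→Loc-2 3·8=24.
Loads: Loc-2 carries 16/21, Loc-3 carries 21/27. Service 277; fixed 248; total 525.
Next best feasible plan costs 539.

Minimum total cost: 525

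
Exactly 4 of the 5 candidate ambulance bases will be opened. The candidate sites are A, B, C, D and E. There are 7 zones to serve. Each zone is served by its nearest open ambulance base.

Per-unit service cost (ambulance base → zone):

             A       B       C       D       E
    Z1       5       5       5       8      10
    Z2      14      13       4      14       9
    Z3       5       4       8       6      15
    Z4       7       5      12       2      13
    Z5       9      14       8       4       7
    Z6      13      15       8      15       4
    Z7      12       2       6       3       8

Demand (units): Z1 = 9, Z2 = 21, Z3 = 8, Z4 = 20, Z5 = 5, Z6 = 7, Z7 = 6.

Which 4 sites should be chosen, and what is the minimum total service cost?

With exactly 4 open, each zone uses its cheapest among the chosen.
{B, C, D, E}: Z1→B 5·9=45, Z2→C 4·21=84, Z3→B 4·8=32, Z4→D 2·20=40, Z5→D 4·5=20, Z6→E 4·7=28, Z7→B 2·6=12. Service cost 261.
{A, C, D, E}: service cost 275
{A, B, C, D}: service cost 289
Among all 5 size-4 choices, {B, C, D, E} is lowest.

Choose B, C, D and E; total service cost 261.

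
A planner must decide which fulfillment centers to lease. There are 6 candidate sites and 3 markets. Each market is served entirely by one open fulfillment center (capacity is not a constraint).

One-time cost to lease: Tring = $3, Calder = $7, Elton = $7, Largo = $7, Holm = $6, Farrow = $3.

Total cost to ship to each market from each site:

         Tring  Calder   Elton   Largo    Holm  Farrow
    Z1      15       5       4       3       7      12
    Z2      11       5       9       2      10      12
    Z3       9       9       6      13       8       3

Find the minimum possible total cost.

Minimum total cost: 18

For any fixed open set, each market goes to its cheapest open site; total = fixed + service.
{Largo, Farrow}: Z1→Largo 3, Z2→Largo 2, Z3→Farrow 3. Service 8; fixed 10; total 18.
{Tring, Largo, Farrow}: service 8 + fixed 13 = 21
{Calder, Farrow}: service 13 + fixed 10 = 23
{Tring, Calder, Elton, Largo, Holm, Farrow}: service 8 + fixed 33 = 41
No other subset beats 18.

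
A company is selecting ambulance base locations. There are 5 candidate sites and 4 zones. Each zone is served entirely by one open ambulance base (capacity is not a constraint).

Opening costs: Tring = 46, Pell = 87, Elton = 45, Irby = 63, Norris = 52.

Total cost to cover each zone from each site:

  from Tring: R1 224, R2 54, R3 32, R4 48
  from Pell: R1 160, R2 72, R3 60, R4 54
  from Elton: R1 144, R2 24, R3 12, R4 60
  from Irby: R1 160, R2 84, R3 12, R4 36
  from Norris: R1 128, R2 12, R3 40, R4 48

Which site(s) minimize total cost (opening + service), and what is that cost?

Open Norris only; minimum total cost 280.

For any fixed open set, each zone goes to its cheapest open site; total = fixed + service.
{Norris}: R1→Norris 128, R2→Norris 12, R3→Norris 40, R4→Norris 48. Service 228; fixed 52; total 280.
{Elton}: service 240 + fixed 45 = 285
{Elton, Norris}: R1→Norris 128, R2→Norris 12, R3→Elton 12, R4→Norris 48. Service 200; fixed 97; total 297.
{Tring, Pell, Elton, Irby, Norris}: service 188 + fixed 293 = 481
No other subset beats 280.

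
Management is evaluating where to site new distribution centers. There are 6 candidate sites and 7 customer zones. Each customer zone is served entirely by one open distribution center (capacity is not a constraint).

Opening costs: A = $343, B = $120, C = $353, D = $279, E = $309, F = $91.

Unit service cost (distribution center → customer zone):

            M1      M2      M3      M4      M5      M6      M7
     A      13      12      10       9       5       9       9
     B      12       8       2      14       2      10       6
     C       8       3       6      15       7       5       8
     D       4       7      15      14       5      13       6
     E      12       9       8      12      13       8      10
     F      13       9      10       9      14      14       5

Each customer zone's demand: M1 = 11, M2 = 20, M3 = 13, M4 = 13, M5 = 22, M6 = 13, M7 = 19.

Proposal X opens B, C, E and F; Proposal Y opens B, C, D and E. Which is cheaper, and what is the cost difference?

Proposal X is cheaper by 202.

Proposal X: {B, C, E, F}: M1→C 8·11=88, M2→C 3·20=60, M3→B 2·13=26, M4→F 9·13=117, M5→B 2·22=44, M6→C 5·13=65, M7→F 5·19=95. Service 495; fixed 873; total 1368.
Proposal Y: {B, C, D, E}: M1→D 4·11=44, M2→C 3·20=60, M3→B 2·13=26, M4→E 12·13=156, M5→B 2·22=44, M6→C 5·13=65, M7→B 6·19=114. Service 509; fixed 1061; total 1570.
Difference: |1368 − 1570| = 202.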